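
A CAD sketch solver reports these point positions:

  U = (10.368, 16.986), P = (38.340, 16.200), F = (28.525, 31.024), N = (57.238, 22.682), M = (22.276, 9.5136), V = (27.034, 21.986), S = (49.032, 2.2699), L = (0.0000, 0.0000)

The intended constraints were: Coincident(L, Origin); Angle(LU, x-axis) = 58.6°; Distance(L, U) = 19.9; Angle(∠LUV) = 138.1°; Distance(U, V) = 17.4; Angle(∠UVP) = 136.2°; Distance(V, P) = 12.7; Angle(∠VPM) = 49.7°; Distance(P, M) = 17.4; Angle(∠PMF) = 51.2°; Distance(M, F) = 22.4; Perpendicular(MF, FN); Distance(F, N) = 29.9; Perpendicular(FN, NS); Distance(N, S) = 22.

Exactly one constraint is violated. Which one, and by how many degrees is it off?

Perpendicular(FN, NS) — off by 5.70°.

L = (0.00, 0.00) ✓; LU at 58.60° ✓; |LU| = 19.90 ✓; ∠LUV = 138.1° ✓; |UV| = 17.40 ✓; ∠UVP = 136.2° ✓; |VP| = 12.70 ✓; ∠VPM = 49.70° ✓; |PM| = 17.40 ✓; ∠PMF = 51.20° ✓; |MF| = 22.40 ✓; ∠(MF, FN) = 90.00° ✓; |FN| = 29.90 ✓; ∠(FN, NS) = 95.70° ✗; |NS| = 22.00 ✓.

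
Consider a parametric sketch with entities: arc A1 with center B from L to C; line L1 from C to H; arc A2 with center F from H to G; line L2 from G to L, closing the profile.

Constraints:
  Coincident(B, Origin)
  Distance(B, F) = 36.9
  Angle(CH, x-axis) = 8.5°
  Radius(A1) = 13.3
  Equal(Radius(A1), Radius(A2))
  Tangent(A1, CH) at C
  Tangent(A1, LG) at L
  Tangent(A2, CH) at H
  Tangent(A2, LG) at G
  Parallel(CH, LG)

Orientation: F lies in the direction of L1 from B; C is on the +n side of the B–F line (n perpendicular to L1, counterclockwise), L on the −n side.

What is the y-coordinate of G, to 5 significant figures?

-7.6997

The slot axis is L1's direction at 8.5°, so u = (cos 8.5°, sin 8.5°) = (0.98902, 0.14781) and n = (−sin 8.5°, cos 8.5°) = (-0.14781, 0.98902). B is at the origin and F lies 36.9 along u from B, so F = 36.9·u = (36.495, 5.4542). Tangency of A1 to both parallel lines with radius 13.3 puts C and L at B ± 13.3·n: C = (-1.9659, 13.154), L = (1.9659, -13.154). Equal radii place H and G the same way about F: H = F + 13.3·n = (34.529, 18.608), G = F − 13.3·n = (38.461, -7.6997). So G.y = -7.6997.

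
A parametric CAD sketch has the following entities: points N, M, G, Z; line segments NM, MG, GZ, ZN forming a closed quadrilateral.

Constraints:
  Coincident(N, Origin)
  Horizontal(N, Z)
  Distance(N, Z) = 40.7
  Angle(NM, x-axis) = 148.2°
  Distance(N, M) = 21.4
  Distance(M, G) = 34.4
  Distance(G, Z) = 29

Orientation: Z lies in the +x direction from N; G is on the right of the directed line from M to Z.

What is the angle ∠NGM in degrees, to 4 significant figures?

5.889°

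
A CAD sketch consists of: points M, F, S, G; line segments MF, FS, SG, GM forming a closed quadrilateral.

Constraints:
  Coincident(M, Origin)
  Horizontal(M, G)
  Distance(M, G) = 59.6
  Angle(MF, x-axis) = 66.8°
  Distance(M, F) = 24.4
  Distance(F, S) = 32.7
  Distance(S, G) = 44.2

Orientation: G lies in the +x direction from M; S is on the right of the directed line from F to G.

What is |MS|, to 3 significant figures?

19.0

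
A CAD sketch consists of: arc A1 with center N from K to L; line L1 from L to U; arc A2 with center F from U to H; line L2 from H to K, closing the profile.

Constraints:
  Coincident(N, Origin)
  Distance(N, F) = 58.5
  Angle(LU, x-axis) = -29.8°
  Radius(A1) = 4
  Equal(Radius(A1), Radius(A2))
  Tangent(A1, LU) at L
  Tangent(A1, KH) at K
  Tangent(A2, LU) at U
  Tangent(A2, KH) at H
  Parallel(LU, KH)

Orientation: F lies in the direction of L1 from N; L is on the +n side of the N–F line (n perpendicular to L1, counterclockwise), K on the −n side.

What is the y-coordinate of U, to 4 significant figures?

-25.60

The slot axis is L1's direction at -29.8°, so u = (cos -29.8°, sin -29.8°) = (0.8678, -0.4970) and n = (−sin -29.8°, cos -29.8°) = (0.4970, 0.8678). N is at the origin and F lies 58.5 along u from N, so F = 58.5·u = (50.76, -29.07). Tangency of A1 to both parallel lines with radius 4.0 puts L and K at N ± 4.0·n: L = (1.988, 3.471), K = (-1.988, -3.471). Equal radii place U and H the same way about F: U = F + 4.0·n = (52.75, -25.60), H = F − 4.0·n = (48.78, -32.54). So U.y = -25.60.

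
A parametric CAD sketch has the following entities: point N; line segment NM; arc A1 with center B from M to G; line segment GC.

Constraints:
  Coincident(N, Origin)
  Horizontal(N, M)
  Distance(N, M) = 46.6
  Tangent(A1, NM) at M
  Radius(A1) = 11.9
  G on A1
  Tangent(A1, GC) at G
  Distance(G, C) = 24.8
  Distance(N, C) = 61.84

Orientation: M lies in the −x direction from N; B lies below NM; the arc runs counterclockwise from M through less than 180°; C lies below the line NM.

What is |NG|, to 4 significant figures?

59.88

Checks: N = (0.00, 0.00) ✓; |BG| = 11.90 ✓; ∠(BG, GC) = 90.00° ✓; |GC| = 24.80 ✓; |NC| = 61.84 ✓.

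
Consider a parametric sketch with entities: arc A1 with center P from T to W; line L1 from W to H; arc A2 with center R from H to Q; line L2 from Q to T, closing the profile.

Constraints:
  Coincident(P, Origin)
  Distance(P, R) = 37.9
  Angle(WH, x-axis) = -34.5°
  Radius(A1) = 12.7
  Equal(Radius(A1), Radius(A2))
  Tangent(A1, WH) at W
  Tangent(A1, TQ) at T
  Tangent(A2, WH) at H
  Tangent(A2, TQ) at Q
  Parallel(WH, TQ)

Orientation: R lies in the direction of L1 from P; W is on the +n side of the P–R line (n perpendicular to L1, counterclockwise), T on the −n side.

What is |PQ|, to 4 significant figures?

39.97

Tangency of A1 to both parallel lines with radius 12.7 puts W and T at P ± 12.7·n: W = (7.193, 10.47), T = (-7.193, -10.47). Equal radii place H and Q the same way about R: H = R + 12.7·n = (38.43, -11.00), Q = R − 12.7·n = (24.04, -31.93). Then |PQ| = |Q − P| = 39.97.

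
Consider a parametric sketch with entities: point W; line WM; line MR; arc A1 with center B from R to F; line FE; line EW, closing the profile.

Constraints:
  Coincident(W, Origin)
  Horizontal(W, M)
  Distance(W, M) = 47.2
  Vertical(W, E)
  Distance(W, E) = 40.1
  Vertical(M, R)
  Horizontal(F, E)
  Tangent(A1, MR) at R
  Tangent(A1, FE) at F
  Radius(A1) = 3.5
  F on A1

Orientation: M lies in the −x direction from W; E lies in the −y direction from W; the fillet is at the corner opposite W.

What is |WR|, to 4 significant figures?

59.73

W is at the origin; WM is horizontal with |WM| = 47.2 and M on the −x side, so M = (-47.20, 0.000). W and E share the same x with |WE| = 40.1 and E on the −y side, so E = (0.000, -40.10). The virtual corner opposite W is at (-47.20, -40.10). Tangency of A1 to MR means the radius BR is perpendicular to MR and A1 meets FE tangentially, so BF is at right angles to FE, with radius 3.5, so the center B sits 3.5 in from both sides at B = (-43.70, -36.60). That places the tangent points at R = (-47.20, -36.60) on MR and F = (-43.70, -40.10) on FE. Then |WR| = |R − W| = 59.73.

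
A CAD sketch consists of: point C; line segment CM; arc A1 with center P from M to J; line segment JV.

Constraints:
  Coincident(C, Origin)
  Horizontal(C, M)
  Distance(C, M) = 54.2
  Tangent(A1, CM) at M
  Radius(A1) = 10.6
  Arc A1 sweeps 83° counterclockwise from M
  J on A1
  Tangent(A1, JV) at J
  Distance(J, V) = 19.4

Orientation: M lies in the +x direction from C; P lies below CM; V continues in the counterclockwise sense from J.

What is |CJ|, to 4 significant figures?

44.66

C is at the origin; CM is horizontal with |CM| = 54.2 and M on the +x side, so M = (54.20, 0.000). Tangency of A1 to CM means the radius PM is perpendicular to CM, so P = M + (0, -10.6) = (54.20, -10.60). On A1, M sits at bearing 90° from P; an 83° counterclockwise sweep puts J at bearing 173°, so J = P + 10.6·(cos 173°, sin 173°) = (43.68, -9.308). Then |CJ| = |J − C| = 44.66.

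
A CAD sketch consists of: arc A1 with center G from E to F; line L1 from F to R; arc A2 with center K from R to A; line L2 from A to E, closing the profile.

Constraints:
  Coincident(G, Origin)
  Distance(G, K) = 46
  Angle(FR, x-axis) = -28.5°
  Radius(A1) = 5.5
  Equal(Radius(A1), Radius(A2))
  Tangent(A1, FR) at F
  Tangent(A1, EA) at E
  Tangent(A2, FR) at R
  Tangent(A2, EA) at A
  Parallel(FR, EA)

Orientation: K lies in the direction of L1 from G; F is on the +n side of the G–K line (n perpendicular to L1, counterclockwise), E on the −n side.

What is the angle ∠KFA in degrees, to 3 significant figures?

6.63°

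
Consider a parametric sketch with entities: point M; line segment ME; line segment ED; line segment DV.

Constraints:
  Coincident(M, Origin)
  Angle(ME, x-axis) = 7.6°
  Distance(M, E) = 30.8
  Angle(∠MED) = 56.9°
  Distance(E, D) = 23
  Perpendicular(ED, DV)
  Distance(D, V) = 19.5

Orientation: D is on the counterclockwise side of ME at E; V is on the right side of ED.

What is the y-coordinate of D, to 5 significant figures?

21.511

M is at the origin; ME runs at 7.6° with length 30.8, so E = 30.8·(cos 7.6°, sin 7.6°) = (30.529, 4.0735). ∠MED = 56.9°, so ED runs at 7.6° + (180° − 56.9°) = 130.70° from the x-axis; with |ED| = 23.0, D = E + 23.0·(cos 130.70°, sin 130.70°) = (15.531, 21.511). So D.y = 21.511.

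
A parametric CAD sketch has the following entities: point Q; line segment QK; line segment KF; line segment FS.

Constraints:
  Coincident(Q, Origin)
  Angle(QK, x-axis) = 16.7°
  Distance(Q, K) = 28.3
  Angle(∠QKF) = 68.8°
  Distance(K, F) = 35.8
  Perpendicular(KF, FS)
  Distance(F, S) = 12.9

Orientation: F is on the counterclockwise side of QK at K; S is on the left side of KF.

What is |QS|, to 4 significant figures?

28.90

∠QKF = 68.8°, so KF runs at 16.7° + (180° − 68.8°) = 127.9° from the x-axis; with |KF| = 35.8, F = K + 35.8·(cos 127.9°, sin 127.9°) = (5.115, 36.38). The perpendicularity gives FS at right angles to KF; with |FS| = 12.9 on the left of KF, S = F + 12.9·(-0.7891, -0.6143) = (-5.064, 28.46). Then |QS| = |S − Q| = 28.90.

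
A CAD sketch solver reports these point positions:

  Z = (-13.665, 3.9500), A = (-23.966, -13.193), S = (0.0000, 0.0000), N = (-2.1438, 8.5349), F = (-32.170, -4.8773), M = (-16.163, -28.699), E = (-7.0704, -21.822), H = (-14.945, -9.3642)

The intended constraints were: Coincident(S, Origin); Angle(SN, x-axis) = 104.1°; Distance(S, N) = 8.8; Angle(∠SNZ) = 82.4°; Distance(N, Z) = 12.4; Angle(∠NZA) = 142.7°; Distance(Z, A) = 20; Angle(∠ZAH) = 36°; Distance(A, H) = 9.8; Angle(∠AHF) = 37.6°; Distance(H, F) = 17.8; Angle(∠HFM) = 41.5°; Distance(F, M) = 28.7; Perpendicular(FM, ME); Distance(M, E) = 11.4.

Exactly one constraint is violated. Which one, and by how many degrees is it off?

Perpendicular(FM, ME) — off by 3.20°.

S = (0.00, 0.00) ✓; SN at 104.1° ✓; |SN| = 8.800 ✓; ∠SNZ = 82.40° ✓; |NZ| = 12.40 ✓; ∠NZA = 142.7° ✓; |ZA| = 20.00 ✓; ∠ZAH = 36.00° ✓; |AH| = 9.800 ✓; ∠AHF = 37.60° ✓; |HF| = 17.80 ✓; ∠HFM = 41.50° ✓; |FM| = 28.70 ✓; ∠(FM, ME) = 93.20° ✗; |ME| = 11.40 ✓.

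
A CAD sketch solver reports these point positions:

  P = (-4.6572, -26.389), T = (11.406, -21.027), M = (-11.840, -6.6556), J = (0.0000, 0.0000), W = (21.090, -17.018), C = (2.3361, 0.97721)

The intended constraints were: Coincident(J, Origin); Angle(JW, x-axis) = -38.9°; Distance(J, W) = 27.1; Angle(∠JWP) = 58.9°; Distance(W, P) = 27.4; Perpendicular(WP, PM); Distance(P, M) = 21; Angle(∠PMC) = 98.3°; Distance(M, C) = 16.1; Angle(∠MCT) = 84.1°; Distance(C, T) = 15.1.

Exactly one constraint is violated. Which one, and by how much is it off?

Distance(C, T) = 15.1 — off by 8.70.

J = (0.00, 0.00) ✓; JW at -38.90° ✓; |JW| = 27.10 ✓; ∠JWP = 58.90° ✓; |WP| = 27.40 ✓; ∠(WP, PM) = 90.00° ✓; |PM| = 21.00 ✓; ∠PMC = 98.30° ✓; |MC| = 16.10 ✓; ∠MCT = 84.10° ✓; |CT| = 23.80 ✗.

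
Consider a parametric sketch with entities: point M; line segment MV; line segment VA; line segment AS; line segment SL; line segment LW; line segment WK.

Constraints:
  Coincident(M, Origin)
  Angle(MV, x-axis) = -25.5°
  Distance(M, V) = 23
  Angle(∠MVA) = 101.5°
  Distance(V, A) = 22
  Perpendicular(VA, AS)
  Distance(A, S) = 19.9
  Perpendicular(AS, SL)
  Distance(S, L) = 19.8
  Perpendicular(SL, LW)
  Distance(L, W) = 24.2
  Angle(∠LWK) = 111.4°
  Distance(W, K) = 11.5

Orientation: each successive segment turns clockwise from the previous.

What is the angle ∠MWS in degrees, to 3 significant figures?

53.5°

M is at the origin; MV runs at -25.5° with length 23.0, so V = (20.8, -9.90). ∠MVA = 101.5° gives VA at -104° from the x-axis; with |VA| = 22.0, A = (15.4, -31.2). The perpendicularity gives AS at right angles to VA, so AS runs at 166°; with |AS| = 19.9, S = (-3.87, -26.4). The perpendicularity gives SL at right angles to AS, so SL runs at 76.0°; with |SL| = 19.8, L = (0.918, -7.22). SL is perpendicular to LW, so LW runs at -14.0°; with |LW| = 24.2, W = (24.4, -13.1). Then cos ∠MWS = WM·WS / (|WM||WS|), giving 53.5°.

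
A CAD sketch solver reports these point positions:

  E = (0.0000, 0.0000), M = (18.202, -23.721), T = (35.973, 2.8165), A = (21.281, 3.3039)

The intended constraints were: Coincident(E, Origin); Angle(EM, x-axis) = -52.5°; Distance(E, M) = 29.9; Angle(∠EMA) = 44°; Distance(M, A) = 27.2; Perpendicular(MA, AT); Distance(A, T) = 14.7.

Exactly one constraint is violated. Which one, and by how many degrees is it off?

Perpendicular(MA, AT) — off by 4.60°.

E = (0.00, 0.00) ✓; EM at -52.50° ✓; |EM| = 29.90 ✓; ∠EMA = 44.00° ✓; |MA| = 27.20 ✓; ∠(MA, AT) = 85.40° ✗; |AT| = 14.70 ✓.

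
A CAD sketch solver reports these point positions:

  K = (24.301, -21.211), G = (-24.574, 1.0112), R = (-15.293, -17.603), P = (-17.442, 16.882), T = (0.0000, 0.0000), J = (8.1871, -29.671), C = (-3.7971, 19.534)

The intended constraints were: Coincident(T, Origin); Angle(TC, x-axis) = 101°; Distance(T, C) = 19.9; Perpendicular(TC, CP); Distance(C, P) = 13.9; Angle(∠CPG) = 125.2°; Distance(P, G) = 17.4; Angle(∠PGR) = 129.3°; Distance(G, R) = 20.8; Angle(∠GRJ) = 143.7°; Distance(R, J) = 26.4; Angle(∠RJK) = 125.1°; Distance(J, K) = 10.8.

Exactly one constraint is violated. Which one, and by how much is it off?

Distance(J, K) = 10.8 — off by 7.40.

T = (0.00, 0.00) ✓; TC at 101.0° ✓; |TC| = 19.90 ✓; ∠(TC, CP) = 90.00° ✓; |CP| = 13.90 ✓; ∠CPG = 125.2° ✓; |PG| = 17.40 ✓; ∠PGR = 129.3° ✓; |GR| = 20.80 ✓; ∠GRJ = 143.7° ✓; |RJ| = 26.40 ✓; ∠RJK = 125.1° ✓; |JK| = 18.20 ✗.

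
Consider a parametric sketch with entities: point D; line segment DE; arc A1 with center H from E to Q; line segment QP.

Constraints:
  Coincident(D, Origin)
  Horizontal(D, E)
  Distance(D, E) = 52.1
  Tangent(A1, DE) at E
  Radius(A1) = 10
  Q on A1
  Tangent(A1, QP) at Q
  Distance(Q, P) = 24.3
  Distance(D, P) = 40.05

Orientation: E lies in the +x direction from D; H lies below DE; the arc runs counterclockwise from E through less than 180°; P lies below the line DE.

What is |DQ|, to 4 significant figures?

43.83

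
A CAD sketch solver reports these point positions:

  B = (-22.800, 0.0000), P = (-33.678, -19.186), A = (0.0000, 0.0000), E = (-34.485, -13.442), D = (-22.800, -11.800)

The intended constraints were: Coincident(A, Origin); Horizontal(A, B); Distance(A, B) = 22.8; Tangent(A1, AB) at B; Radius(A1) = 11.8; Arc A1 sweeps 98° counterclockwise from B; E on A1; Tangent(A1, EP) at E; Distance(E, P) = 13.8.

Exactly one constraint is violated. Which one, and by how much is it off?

Distance(E, P) = 13.8 — off by 8.00.

A = (0.00, 0.00) ✓; A.y = 0.00, B.y = 0.00 ✓; |AB| = 22.80 ✓; ∠(DB, BA) = 90.00° ✓; |DB| = 11.80 ✓; bearing(D→E) − bearing(D→B) = 98.00° ✓; |DE| = 11.80 ✓; ∠(DE, EP) = 90.00° ✓; |EP| = 5.800 ✗.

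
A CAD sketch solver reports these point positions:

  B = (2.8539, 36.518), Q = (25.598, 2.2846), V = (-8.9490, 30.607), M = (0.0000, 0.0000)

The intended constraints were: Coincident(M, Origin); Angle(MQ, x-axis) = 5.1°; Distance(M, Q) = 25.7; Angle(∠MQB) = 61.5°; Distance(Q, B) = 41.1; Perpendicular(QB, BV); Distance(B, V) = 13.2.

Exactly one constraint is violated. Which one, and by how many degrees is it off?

Perpendicular(QB, BV) — off by 7.00°.

M = (0.00, 0.00) ✓; MQ at 5.100° ✓; |MQ| = 25.70 ✓; ∠MQB = 61.50° ✓; |QB| = 41.10 ✓; ∠(QB, BV) = 83.00° ✗; |BV| = 13.20 ✓.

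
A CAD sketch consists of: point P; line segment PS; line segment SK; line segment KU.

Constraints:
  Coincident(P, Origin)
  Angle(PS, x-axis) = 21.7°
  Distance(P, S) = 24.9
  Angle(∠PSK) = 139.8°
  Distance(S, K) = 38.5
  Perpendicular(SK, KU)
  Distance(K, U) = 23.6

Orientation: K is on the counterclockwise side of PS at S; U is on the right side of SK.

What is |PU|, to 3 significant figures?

69.9

P is at the origin; PS runs at 21.7° with length 24.9, so S = 24.9·(cos 21.7°, sin 21.7°) = (23.1, 9.21). ∠PSK = 139.8°, so SK runs at 21.7° + (180° − 139.8°) = 61.9° from the x-axis; with |SK| = 38.5, K = S + 38.5·(cos 61.9°, sin 61.9°) = (41.3, 43.2). SK ⟂ KU; with |KU| = 23.6 on the right of SK, U = K + 23.6·(0.882, -0.471) = (62.1, 32.1). Then |PU| = |U − P| = 69.9.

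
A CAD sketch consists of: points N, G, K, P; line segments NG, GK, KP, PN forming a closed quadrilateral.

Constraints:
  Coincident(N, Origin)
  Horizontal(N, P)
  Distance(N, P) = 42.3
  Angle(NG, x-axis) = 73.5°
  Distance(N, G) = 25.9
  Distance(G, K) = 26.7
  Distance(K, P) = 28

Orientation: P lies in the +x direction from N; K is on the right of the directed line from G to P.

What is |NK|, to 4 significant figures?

14.35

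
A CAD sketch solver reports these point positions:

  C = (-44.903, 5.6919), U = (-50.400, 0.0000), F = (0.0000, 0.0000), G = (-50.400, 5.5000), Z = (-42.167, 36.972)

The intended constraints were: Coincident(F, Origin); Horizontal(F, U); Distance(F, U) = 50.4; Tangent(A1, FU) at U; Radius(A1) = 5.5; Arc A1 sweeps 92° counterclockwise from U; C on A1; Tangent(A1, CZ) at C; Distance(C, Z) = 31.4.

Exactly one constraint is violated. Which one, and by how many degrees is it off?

Tangent(A1, CZ) at C — off by 7.00°.

F = (0.00, 0.00) ✓; F.y = 0.00, U.y = 0.00 ✓; |FU| = 50.40 ✓; ∠(GU, UF) = 90.00° ✓; |GU| = 5.500 ✓; bearing(G→C) − bearing(G→U) = 92.00° ✓; |GC| = 5.500 ✓; ∠(GC, CZ) = 97.00° ✗; |CZ| = 31.40 ✓.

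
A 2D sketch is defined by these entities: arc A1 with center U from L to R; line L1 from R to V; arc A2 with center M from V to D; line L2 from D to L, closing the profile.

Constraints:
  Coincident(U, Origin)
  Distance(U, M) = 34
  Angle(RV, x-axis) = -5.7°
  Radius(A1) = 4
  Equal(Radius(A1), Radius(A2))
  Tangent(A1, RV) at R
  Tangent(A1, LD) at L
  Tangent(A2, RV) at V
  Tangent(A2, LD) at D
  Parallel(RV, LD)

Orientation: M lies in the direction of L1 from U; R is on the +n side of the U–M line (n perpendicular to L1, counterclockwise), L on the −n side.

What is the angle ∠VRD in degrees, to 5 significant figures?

13.241°

The slot axis is L1's direction at -5.7°, so u = (cos -5.7°, sin -5.7°) = (0.99506, -0.099320) and n = (−sin -5.7°, cos -5.7°) = (0.099320, 0.99506). U is at the origin and M lies 34.0 along u from U, so M = 34.0·u = (33.832, -3.3769). Tangency of A1 to both parallel lines with radius 4.0 puts R and L at U ± 4.0·n: R = (0.39728, 3.9802), L = (-0.39728, -3.9802). Equal radii place V and D the same way about M: V = M + 4.0·n = (34.229, 0.60335), D = M − 4.0·n = (33.435, -7.3571). Then cos ∠VRD = RV·RD / (|RV||RD|), giving 13.241°.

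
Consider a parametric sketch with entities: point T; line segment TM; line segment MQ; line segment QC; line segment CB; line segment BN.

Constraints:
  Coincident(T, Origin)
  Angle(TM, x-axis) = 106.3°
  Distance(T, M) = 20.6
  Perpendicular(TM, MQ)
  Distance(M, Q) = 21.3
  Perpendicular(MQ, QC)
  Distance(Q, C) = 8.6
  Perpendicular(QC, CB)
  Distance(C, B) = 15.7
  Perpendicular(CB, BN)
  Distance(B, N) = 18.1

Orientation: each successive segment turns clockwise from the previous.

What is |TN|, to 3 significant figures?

30.6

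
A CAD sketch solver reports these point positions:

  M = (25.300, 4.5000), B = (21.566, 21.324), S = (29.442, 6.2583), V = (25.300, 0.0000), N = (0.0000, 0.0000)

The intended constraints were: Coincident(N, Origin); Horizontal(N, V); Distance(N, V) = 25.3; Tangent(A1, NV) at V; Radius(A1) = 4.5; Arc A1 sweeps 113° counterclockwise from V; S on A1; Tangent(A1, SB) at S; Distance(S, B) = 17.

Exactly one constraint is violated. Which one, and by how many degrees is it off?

Tangent(A1, SB) at S — off by 4.60°.

N = (0.00, 0.00) ✓; N.y = 0.00, V.y = 0.00 ✓; |NV| = 25.30 ✓; ∠(MV, VN) = 90.00° ✓; |MV| = 4.500 ✓; bearing(M→S) − bearing(M→V) = 113.0° ✓; |MS| = 4.500 ✓; ∠(MS, SB) = 85.40° ✗; |SB| = 17.00 ✓.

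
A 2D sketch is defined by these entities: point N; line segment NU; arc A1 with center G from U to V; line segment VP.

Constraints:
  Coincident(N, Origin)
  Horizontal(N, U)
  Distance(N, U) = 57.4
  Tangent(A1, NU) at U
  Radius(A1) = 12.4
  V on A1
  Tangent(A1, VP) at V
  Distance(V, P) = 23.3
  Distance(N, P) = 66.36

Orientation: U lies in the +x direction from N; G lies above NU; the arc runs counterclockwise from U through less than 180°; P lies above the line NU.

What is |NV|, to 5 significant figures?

70.289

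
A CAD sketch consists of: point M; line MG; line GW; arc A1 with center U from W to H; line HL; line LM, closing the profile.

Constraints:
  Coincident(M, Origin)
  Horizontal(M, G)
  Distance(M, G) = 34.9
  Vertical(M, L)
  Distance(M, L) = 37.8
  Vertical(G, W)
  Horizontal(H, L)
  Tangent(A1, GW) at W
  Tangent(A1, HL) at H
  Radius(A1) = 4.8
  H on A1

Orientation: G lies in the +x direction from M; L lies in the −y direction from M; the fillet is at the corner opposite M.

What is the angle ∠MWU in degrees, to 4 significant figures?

43.40°

M is at the origin; M and G share the same y with |MG| = 34.9 and G on the +x side, so G = (34.90, 0.000). M and L share the same x with |ML| = 37.8 and L on the −y side, so L = (0.000, -37.80). The virtual corner opposite M is at (34.90, -37.80). Tangency of A1 to GW means the radius UW is perpendicular to GW and since A1 is tangent to HL there, UH ⟂ HL, with radius 4.8, so the center U sits 4.8 in from both sides at U = (30.10, -33.00). That places the tangent points at W = (34.90, -33.00) on GW and H = (30.10, -37.80) on HL. Then cos ∠MWU = WM·WU / (|WM||WU|), giving 43.40°.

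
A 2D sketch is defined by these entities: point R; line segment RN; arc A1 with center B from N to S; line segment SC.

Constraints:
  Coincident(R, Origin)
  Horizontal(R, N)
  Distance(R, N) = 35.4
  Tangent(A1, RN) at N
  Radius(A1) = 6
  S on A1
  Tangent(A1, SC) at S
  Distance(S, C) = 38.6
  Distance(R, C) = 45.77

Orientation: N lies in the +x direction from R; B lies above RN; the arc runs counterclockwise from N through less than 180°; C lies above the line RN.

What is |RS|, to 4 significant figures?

41.47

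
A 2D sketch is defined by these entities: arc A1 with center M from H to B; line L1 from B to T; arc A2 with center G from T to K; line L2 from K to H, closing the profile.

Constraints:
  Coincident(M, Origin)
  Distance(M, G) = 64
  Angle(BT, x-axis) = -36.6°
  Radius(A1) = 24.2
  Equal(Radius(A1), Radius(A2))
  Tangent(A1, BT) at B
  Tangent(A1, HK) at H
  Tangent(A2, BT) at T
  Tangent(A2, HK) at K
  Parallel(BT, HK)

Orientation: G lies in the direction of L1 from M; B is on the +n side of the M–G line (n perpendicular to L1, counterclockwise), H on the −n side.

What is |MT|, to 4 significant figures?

68.42

Tangency of A1 to both parallel lines with radius 24.2 puts B and H at M ± 24.2·n: B = (14.43, 19.43), H = (-14.43, -19.43). Equal radii place T and K the same way about G: T = G + 24.2·n = (65.81, -18.73), K = G − 24.2·n = (36.95, -57.59). Then |MT| = |T − M| = 68.42.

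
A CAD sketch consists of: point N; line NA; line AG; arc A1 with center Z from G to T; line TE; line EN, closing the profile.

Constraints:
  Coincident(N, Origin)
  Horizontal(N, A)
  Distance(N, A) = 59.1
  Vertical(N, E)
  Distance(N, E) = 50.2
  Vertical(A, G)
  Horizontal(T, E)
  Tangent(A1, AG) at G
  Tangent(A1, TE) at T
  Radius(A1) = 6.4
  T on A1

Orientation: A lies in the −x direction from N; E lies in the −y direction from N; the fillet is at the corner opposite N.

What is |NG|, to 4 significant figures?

73.56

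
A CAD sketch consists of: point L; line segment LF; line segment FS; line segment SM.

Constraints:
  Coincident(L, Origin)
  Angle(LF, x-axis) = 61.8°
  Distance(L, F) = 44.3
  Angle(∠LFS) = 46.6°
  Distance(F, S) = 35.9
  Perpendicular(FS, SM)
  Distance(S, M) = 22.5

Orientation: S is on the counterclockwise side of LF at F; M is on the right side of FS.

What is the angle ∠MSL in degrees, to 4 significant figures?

170.4°

L is at the origin; LF runs at 61.8° with length 44.3, so F = 44.3·(cos 61.8°, sin 61.8°) = (20.93, 39.04). ∠LFS = 46.6°, so FS runs at 61.8° + (180° − 46.6°) = 195.2° from the x-axis; with |FS| = 35.9, S = F + 35.9·(cos 195.2°, sin 195.2°) = (-13.71, 29.63). FS is perpendicular to SM; with |SM| = 22.5 on the right of FS, M = S + 22.5·(-0.2622, 0.9650) = (-19.61, 51.34). Then cos ∠MSL = SM·SL / (|SM||SL|), giving 170.4°.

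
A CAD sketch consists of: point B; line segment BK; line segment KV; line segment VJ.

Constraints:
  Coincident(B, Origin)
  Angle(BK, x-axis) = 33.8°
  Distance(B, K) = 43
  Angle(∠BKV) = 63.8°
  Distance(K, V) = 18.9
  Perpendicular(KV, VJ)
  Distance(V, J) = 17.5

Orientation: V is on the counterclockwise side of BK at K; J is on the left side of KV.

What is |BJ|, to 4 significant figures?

21.08

B is at the origin; BK runs at 33.8° with length 43.0, so K = 43.0·(cos 33.8°, sin 33.8°) = (35.73, 23.92). ∠BKV = 63.8°, so KV runs at 33.8° + (180° − 63.8°) = 150.0° from the x-axis; with |KV| = 18.9, V = K + 18.9·(cos 150.0°, sin 150.0°) = (19.36, 33.37). KV is perpendicular to VJ; with |VJ| = 17.5 on the left of KV, J = V + 17.5·(-0.5000, -0.8660) = (10.61, 18.22). Then |BJ| = |J − B| = 21.08.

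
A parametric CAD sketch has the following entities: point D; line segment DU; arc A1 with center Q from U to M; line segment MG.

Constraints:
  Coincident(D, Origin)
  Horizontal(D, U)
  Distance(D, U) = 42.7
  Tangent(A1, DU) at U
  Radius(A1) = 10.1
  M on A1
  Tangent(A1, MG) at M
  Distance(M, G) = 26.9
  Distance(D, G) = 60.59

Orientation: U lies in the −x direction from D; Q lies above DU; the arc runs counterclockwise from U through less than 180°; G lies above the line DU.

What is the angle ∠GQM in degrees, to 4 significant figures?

69.42°

D is at the origin; DU is horizontal with |DU| = 42.7 and U on the −x side, so U = (-42.70, 0.000). The tangent condition forces QU to be normal to DU, so Q = U + (0, 10.1) = (-42.70, 10.10). Since QM ⟂ MG (tangency), |QG| = √(10.1² + 26.9²) = 28.73 regardless of where M sits on A1. So G lies on both circle(D, 60.59) and circle(Q, 28.73); the above-DU intersection is G = (-46.75, 38.55). M is the foot of the tangent from G: M = (-33.84, 14.95).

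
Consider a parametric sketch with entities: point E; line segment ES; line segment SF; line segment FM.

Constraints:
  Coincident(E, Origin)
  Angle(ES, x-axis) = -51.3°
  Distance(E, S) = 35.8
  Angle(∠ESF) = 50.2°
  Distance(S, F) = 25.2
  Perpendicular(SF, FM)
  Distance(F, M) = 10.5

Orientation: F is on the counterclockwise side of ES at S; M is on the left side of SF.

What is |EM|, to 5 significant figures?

17.157

E is at the origin; ES runs at -51.3° with length 35.8, so S = 35.8·(cos -51.3°, sin -51.3°) = (22.384, -27.939). ∠ESF = 50.2°, so SF runs at -51.3° + (180° − 50.2°) = 78.500° from the x-axis; with |SF| = 25.2, F = S + 25.2·(cos 78.500°, sin 78.500°) = (27.408, -3.2453). SF is perpendicular to FM; with |FM| = 10.5 on the left of SF, M = F + 10.5·(-0.97992, 0.19937) = (17.119, -1.1519). Then |EM| = |M − E| = 17.157.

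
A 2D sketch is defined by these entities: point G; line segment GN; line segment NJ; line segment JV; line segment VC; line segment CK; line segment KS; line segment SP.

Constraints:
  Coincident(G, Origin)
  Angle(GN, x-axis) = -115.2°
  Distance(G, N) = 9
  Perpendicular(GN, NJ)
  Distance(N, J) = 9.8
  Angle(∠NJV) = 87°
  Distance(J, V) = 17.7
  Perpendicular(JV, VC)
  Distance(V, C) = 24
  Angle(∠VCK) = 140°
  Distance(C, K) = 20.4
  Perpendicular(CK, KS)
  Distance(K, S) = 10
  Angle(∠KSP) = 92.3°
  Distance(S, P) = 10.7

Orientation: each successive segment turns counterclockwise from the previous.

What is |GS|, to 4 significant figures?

26.99

G is at the origin; GN runs at -115.2° with length 9.0, so N = (-3.832, -8.143). GN is perpendicular to NJ, so NJ runs at -25.20°; with |NJ| = 9.8, J = (5.035, -12.32). ∠NJV = 87.0° gives JV at 67.80° from the x-axis; with |JV| = 17.7, V = (11.72, 4.072). JV ⟂ VC, so VC runs at 157.8°; with |VC| = 24.0, C = (-10.50, 13.14). ∠VCK = 140.0° gives CK at -162.2° from the x-axis; with |CK| = 20.4, K = (-29.92, 6.904). CK is perpendicular to KS, so KS runs at -72.20°; with |KS| = 10.0, S = (-26.86, -2.617). Then |GS| = |S − G| = 26.99.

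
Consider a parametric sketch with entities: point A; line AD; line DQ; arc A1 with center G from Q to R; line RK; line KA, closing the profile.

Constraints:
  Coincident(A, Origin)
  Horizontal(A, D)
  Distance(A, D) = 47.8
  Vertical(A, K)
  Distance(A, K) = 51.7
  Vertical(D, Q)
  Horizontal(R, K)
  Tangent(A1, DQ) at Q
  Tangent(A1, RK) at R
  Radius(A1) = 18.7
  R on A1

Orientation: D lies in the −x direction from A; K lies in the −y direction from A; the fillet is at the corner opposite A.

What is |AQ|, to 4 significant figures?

58.08

A is at the origin; A and D share the same y with |AD| = 47.8 and D on the −x side, so D = (-47.80, 0.000). AK is vertical with |AK| = 51.7 and K on the −y side, so K = (0.000, -51.70). The virtual corner opposite A is at (-47.80, -51.70). A1 meets DQ tangentially, so GQ is at right angles to DQ and tangency of A1 to RK means the radius GR is perpendicular to RK, with radius 18.7, so the center G sits 18.7 in from both sides at G = (-29.10, -33.00). That places the tangent points at Q = (-47.80, -33.00) on DQ and R = (-29.10, -51.70) on RK. Then |AQ| = |Q − A| = 58.08.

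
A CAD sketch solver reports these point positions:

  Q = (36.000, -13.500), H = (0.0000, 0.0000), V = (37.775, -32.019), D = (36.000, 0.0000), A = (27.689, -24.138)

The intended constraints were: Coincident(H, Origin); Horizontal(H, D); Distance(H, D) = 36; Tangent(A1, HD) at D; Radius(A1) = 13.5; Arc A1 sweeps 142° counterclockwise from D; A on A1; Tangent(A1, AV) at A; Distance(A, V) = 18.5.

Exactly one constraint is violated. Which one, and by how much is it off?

Distance(A, V) = 18.5 — off by 5.70.

H = (0.00, 0.00) ✓; H.y = 0.00, D.y = 0.00 ✓; |HD| = 36.00 ✓; ∠(QD, DH) = 90.00° ✓; |QD| = 13.50 ✓; bearing(Q→A) − bearing(Q→D) = 142.0° ✓; |QA| = 13.50 ✓; ∠(QA, AV) = 90.00° ✓; |AV| = 12.80 ✗.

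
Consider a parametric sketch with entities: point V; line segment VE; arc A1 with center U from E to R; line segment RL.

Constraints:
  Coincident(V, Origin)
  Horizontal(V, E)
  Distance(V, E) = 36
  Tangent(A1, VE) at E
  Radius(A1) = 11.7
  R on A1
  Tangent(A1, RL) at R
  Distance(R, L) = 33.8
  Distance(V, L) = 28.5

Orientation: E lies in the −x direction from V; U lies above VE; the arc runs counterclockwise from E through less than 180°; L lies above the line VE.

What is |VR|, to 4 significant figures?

27.75

V is at the origin; VE is horizontal with |VE| = 36.0 and E on the −x side, so E = (-36.00, 0.000). A1 meets VE tangentially, so UE is at right angles to VE, so U = E + (0, 11.7) = (-36.00, 11.70). Since UR ⟂ RL (tangency), |UL| = √(11.7² + 33.8²) = 35.77 regardless of where R sits on A1. So L lies on both circle(V, 28.5) and circle(U, 35.77); the above-VE intersection is L = (-4.255, 28.18). R is the foot of the tangent from L: R = (-27.51, 3.651).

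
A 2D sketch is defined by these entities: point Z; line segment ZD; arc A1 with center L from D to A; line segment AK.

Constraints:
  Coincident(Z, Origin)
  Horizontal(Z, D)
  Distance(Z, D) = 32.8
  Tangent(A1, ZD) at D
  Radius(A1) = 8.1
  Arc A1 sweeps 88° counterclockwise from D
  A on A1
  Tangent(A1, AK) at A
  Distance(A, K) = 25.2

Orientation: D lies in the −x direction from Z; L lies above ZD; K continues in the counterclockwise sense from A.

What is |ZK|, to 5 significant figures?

40.704

Z is at the origin; ZD is horizontal with |ZD| = 32.8 and D on the −x side, so D = (-32.800, 0.0000). A1 meets ZD tangentially, so LD is at right angles to ZD, so L = D + (0, 8.1) = (-32.800, 8.1000). On A1, D sits at bearing -90° from L; an 88° counterclockwise sweep puts A at bearing -2°, so A = L + 8.1·(cos -2°, sin -2°) = (-24.705, 7.8173). Tangency of A1 to AK means the radius LA is perpendicular to AK, so AK runs along (−sin -2°, cos -2°); with |AK| = 25.2, K = (-23.825, 33.002). Then |ZK| = |K − Z| = 40.704.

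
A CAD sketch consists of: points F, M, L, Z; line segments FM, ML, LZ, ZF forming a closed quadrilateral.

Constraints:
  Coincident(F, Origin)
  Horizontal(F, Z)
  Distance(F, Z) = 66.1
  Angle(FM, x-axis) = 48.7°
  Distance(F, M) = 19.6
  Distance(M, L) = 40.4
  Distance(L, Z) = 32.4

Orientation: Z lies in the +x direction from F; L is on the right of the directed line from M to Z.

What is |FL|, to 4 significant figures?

41.81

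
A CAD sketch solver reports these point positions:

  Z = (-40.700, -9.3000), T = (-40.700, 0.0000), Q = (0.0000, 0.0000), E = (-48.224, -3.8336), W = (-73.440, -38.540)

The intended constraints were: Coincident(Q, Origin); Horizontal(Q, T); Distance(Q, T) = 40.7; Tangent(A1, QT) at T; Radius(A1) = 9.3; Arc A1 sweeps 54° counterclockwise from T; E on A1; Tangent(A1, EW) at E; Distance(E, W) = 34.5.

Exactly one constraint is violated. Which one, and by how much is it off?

Distance(E, W) = 34.5 — off by 8.40.

Q = (0.00, 0.00) ✓; Q.y = 0.00, T.y = 0.00 ✓; |QT| = 40.70 ✓; ∠(ZT, TQ) = 90.00° ✓; |ZT| = 9.300 ✓; bearing(Z→E) − bearing(Z→T) = 54.00° ✓; |ZE| = 9.300 ✓; ∠(ZE, EW) = 90.00° ✓; |EW| = 42.90 ✗.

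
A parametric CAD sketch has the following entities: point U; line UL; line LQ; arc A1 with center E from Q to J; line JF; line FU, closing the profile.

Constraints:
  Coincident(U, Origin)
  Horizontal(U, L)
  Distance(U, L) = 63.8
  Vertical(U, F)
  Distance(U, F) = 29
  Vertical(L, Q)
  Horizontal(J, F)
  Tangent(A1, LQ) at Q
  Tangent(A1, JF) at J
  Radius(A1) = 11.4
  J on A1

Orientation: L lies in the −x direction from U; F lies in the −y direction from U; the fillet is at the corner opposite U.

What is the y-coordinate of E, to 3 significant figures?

-17.6

UF is vertical with |UF| = 29.0 and F on the −y side, so F = (0.00, -29.0). The virtual corner opposite U is at (-63.8, -29.0). Tangency of A1 to LQ means the radius EQ is perpendicular to LQ and A1 meets JF tangentially, so EJ is at right angles to JF, with radius 11.4, so the center E sits 11.4 in from both sides at E = (-52.4, -17.6). So E.y = -17.6.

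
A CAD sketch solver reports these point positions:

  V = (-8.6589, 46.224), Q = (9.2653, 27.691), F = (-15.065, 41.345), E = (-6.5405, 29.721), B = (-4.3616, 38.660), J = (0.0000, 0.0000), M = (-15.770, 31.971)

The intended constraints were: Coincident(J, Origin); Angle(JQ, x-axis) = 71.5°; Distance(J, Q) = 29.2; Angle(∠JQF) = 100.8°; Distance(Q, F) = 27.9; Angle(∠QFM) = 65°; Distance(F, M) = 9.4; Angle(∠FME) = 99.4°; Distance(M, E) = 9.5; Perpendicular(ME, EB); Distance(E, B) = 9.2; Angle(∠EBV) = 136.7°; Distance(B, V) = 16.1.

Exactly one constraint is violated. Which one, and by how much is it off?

Distance(B, V) = 16.1 — off by 7.40.

J = (0.00, 0.00) ✓; JQ at 71.50° ✓; |JQ| = 29.20 ✓; ∠JQF = 100.8° ✓; |QF| = 27.90 ✓; ∠QFM = 65.00° ✓; |FM| = 9.400 ✓; ∠FME = 99.40° ✓; |ME| = 9.500 ✓; ∠(ME, EB) = 90.00° ✓; |EB| = 9.201 ✓; ∠EBV = 136.7° ✓; |BV| = 8.699 ✗.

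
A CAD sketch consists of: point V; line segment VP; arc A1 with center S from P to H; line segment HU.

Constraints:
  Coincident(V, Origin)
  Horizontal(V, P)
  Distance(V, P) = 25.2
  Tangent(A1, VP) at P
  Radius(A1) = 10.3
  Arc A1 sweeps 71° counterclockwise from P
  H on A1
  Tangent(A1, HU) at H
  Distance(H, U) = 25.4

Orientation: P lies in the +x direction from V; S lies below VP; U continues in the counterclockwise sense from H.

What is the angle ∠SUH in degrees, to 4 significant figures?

22.07°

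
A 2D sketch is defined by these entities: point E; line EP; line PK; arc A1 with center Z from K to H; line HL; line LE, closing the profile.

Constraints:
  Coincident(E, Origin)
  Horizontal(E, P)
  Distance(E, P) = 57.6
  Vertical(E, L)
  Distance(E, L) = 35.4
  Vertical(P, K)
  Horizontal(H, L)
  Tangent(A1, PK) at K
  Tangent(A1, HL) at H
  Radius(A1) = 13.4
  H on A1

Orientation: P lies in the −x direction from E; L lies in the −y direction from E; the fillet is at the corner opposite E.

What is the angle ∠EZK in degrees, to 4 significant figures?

153.5°

E is at the origin; EP is horizontal with |EP| = 57.6 and P on the −x side, so P = (-57.60, 0.000). EL is vertical with |EL| = 35.4 and L on the −y side, so L = (0.000, -35.40). The virtual corner opposite E is at (-57.60, -35.40). Tangency of A1 to PK means the radius ZK is perpendicular to PK and since A1 is tangent to HL there, ZH ⟂ HL, with radius 13.4, so the center Z sits 13.4 in from both sides at Z = (-44.20, -22.00). That places the tangent points at K = (-57.60, -22.00) on PK and H = (-44.20, -35.40) on HL. Then cos ∠EZK = ZE·ZK / (|ZE||ZK|), giving 153.5°.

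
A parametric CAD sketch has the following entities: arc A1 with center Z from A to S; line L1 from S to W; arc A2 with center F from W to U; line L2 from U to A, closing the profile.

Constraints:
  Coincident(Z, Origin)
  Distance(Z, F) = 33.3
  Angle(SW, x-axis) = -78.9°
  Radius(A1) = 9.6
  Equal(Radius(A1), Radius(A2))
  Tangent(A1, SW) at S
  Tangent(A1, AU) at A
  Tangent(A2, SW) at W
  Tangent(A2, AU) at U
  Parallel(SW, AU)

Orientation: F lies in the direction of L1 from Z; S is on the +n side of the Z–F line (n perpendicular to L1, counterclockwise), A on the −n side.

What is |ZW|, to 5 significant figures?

34.656

The slot axis is L1's direction at -78.9°, so u = (cos -78.9°, sin -78.9°) = (0.19252, -0.98129) and n = (−sin -78.9°, cos -78.9°) = (0.98129, 0.19252). Z is at the origin and F lies 33.3 along u from Z, so F = 33.3·u = (6.4110, -32.677). Tangency of A1 to both parallel lines with radius 9.6 puts S and A at Z ± 9.6·n: S = (9.4204, 1.8482), A = (-9.4204, -1.8482). Equal radii place W and U the same way about F: W = F + 9.6·n = (15.831, -30.829), U = F − 9.6·n = (-3.0094, -34.525). Then |ZW| = |W − Z| = 34.656.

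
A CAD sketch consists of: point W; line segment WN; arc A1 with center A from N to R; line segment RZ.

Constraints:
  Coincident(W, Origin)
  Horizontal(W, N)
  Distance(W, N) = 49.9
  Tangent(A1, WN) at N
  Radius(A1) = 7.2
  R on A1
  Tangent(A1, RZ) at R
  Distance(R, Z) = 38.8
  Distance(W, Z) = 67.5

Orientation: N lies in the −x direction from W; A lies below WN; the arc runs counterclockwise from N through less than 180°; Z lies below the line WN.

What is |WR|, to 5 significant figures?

57.602

Checks: |AN| = 7.200 ✓; |AR| = 7.200 ✓; ∠(AR, RZ) = 90.00° ✓; |RZ| = 38.80 ✓; |WZ| = 67.50 ✓.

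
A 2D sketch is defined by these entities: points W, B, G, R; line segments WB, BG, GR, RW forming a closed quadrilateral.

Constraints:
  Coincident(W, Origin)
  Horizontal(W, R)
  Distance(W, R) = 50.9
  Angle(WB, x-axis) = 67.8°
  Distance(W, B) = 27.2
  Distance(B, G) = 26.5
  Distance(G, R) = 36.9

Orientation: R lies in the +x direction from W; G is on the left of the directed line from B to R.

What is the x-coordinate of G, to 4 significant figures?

35.44

Checks: |BG| = 26.50 ✓; |GR| = 36.90 ✓.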